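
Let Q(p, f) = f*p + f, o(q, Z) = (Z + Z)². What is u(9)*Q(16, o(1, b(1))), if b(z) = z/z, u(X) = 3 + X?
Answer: 816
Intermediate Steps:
b(z) = 1
o(q, Z) = 4*Z² (o(q, Z) = (2*Z)² = 4*Z²)
Q(p, f) = f + f*p
u(9)*Q(16, o(1, b(1))) = (3 + 9)*((4*1²)*(1 + 16)) = 12*((4*1)*17) = 12*(4*17) = 12*68 = 816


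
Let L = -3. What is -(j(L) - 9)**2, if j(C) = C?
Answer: -144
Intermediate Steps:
-(j(L) - 9)**2 = -(-3 - 9)**2 = -1*(-12)**2 = -1*144 = -144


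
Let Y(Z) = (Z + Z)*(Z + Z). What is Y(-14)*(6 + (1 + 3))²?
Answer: 78400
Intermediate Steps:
Y(Z) = 4*Z² (Y(Z) = (2*Z)*(2*Z) = 4*Z²)
Y(-14)*(6 + (1 + 3))² = (4*(-14)²)*(6 + (1 + 3))² = (4*196)*(6 + 4)² = 784*10² = 784*100 = 78400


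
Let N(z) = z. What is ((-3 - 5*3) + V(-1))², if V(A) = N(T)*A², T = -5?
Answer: 529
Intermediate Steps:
V(A) = -5*A²
((-3 - 5*3) + V(-1))² = ((-3 - 5*3) - 5*(-1)²)² = ((-3 - 15) - 5*1)² = (-18 - 5)² = (-23)² = 529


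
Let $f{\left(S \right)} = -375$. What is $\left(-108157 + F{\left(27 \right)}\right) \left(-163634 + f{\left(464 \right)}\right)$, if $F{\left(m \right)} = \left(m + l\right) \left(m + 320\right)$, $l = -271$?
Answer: $31625035425$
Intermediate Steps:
$F{\left(m \right)} = \left(-271 + m\right) \left(320 + m\right)$ ($F{\left(m \right)} = \left(m - 271\right) \left(m + 320\right) = \left(-271 + m\right) \left(320 + m\right)$)
$\left(-108157 + F{\left(27 \right)}\right) \left(-163634 + f{\left(464 \right)}\right) = \left(-108157 + \left(-86720 + 27^{2} + 49 \cdot 27\right)\right) \left(-163634 - 375\right) = \left(-108157 + \left(-86720 + 729 + 1323\right)\right) \left(-164009\right) = \left(-108157 - 84668\right) \left(-164009\right) = \left(-192825\right) \left(-164009\right) = 31625035425$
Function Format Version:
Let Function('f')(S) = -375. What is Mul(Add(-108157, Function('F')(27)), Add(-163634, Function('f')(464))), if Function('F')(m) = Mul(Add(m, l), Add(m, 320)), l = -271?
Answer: 31625035425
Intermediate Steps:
Function('F')(m) = Mul(Add(-271, m), Add(320, m)) (Function('F')(m) = Mul(Add(m, -271), Add(m, 320)) = Mul(Add(-271, m), Add(320, m)))
Mul(Add(-108157, Function('F')(27)), Add(-163634, Function('f')(464))) = Mul(Add(-108157, Add(-86720, Pow(27, 2), Mul(49, 27))), Add(-163634, -375)) = Mul(Add(-108157, Add(-86720, 729, 1323)), -164009) = Mul(Add(-108157, -84668), -164009) = Mul(-192825, -164009) = 31625035425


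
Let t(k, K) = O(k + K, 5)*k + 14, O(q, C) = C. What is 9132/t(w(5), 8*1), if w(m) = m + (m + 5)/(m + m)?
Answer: 2283/11 ≈ 207.55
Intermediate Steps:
w(m) = m + (5 + m)/(2*m) (w(m) = m + (5 + m)/((2*m)) = m + (5 + m)*(1/(2*m)) = m + (5 + m)/(2*m))
t(k, K) = 14 + 5*k (t(k, K) = 5*k + 14 = 14 + 5*k)
9132/t(w(5), 8*1) = 9132/(14 + 5*(½ + 5 + (5/2)/5)) = 9132/(14 + 5*(½ + 5 + (5/2)*(⅕))) = 9132/(14 + 5*(½ + 5 + ½)) = 9132/(14 + 5*6) = 9132/(14 + 30) = 9132/44 = 9132*(1/44) = 2283/11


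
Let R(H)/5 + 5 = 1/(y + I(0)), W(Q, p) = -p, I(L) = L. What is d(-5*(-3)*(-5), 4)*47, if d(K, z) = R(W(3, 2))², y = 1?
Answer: 18800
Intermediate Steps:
R(H) = -20 (R(H) = -25 + 5/(1 + 0) = -25 + 5/1 = -25 + 5*1 = -25 + 5 = -20)
d(K, z) = 400 (d(K, z) = (-20)² = 400)
d(-5*(-3)*(-5), 4)*47 = 400*47 = 18800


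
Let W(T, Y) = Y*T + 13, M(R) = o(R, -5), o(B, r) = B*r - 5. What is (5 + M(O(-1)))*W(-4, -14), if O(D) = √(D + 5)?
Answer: -690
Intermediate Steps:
o(B, r) = -5 + B*r
O(D) = √(5 + D)
M(R) = -5 - 5*R (M(R) = -5 + R*(-5) = -5 - 5*R)
W(T, Y) = 13 + T*Y (W(T, Y) = T*Y + 13 = 13 + T*Y)
(5 + M(O(-1)))*W(-4, -14) = (5 + (-5 - 5*√(5 - 1)))*(13 - 4*(-14)) = (5 + (-5 - 5*√4))*(13 + 56) = (5 + (-5 - 5*2))*69 = (5 + (-5 - 10))*69 = (5 - 15)*69 = -10*69 = -690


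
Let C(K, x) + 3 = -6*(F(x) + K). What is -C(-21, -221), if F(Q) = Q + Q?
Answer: -2775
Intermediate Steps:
F(Q) = 2*Q
C(K, x) = -3 - 12*x - 6*K (C(K, x) = -3 - 6*(2*x + K) = -3 - 6*(K + 2*x) = -3 + (-12*x - 6*K) = -3 - 12*x - 6*K)
-C(-21, -221) = -(-3 - 12*(-221) - 6*(-21)) = -(-3 + 2652 + 126) = -1*2775 = -2775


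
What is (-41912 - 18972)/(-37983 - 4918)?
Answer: 60884/42901 ≈ 1.4192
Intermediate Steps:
(-41912 - 18972)/(-37983 - 4918) = -60884/(-42901) = -60884*(-1/42901) = 60884/42901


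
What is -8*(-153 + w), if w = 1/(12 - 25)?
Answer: 15920/13 ≈ 1224.6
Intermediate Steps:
w = -1/13 (w = 1/(-13) = -1/13 ≈ -0.076923)
-8*(-153 + w) = -8*(-153 - 1/13) = -8*(-1990/13) = 15920/13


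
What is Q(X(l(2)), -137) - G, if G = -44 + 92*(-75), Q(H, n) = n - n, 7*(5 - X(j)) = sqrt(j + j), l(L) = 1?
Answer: 6944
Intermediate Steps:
X(j) = 5 - sqrt(2)*sqrt(j)/7 (X(j) = 5 - sqrt(j + j)/7 = 5 - sqrt(2)*sqrt(j)/7)
Q(H, n) = 0
G = -6944 (G = -44 - 6900 = -6944)
Q(X(l(2)), -137) - G = 0 - 1*(-6944) = 0 + 6944 = 6944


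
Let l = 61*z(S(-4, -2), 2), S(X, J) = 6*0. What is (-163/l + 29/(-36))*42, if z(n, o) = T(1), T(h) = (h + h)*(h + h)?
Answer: -11326/183 ≈ -61.891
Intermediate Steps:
T(h) = 4*h² (T(h) = (2*h)*(2*h) = 4*h²)
S(X, J) = 0
z(n, o) = 4 (z(n, o) = 4*1² = 4*1 = 4)
l = 244 (l = 61*4 = 244)
(-163/l + 29/(-36))*42 = (-163/244 + 29/(-36))*42 = (-163*1/244 + 29*(-1/36))*42 = (-163/244 - 29/36)*42 = -809/549*42 = -11326/183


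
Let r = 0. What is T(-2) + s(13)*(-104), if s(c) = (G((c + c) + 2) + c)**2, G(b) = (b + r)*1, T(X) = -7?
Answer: -174831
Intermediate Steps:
G(b) = b (G(b) = (b + 0)*1 = b*1 = b)
s(c) = (2 + 3*c)**2 (s(c) = (((c + c) + 2) + c)**2 = ((2*c + 2) + c)**2 = ((2 + 2*c) + c)**2 = (2 + 3*c)**2)
T(-2) + s(13)*(-104) = -7 + (2 + 3*13)**2*(-104) = -7 + (2 + 39)**2*(-104) = -7 + 41**2*(-104) = -7 + 1681*(-104) = -7 - 174824 = -174831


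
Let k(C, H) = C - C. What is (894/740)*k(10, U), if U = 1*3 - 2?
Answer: 0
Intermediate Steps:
U = 1 (U = 3 - 2 = 1)
k(C, H) = 0
(894/740)*k(10, U) = (894/740)*0 = (894*(1/740))*0 = (447/370)*0 = 0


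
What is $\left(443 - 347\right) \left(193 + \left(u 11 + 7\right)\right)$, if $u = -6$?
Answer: $12864$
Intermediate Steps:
$\left(443 - 347\right) \left(193 + \left(u 11 + 7\right)\right) = \left(443 - 347\right) \left(193 + \left(\left(-6\right) 11 + 7\right)\right) = 96 \left(193 + \left(-66 + 7\right)\right) = 96 \left(193 - 59\right) = 96 \cdot 134 = 12864$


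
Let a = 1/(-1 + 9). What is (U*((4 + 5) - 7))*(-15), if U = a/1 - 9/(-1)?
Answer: -1095/4 ≈ -273.75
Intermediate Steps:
a = ⅛ (a = 1/8 = ⅛ ≈ 0.12500)
U = 73/8 (U = (⅛)/1 - 9/(-1) = (⅛)*1 - 9*(-1) = ⅛ + 9 = 73/8 ≈ 9.1250)
(U*((4 + 5) - 7))*(-15) = (73*((4 + 5) - 7)/8)*(-15) = (73*(9 - 7)/8)*(-15) = ((73/8)*2)*(-15) = (73/4)*(-15) = -1095/4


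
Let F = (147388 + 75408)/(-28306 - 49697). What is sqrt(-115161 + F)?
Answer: I*sqrt(961194511853)/2889 ≈ 339.36*I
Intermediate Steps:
F = -222796/78003 (F = 222796/(-78003) = 222796*(-1/78003) = -222796/78003 ≈ -2.8563)
sqrt(-115161 + F) = sqrt(-115161 - 222796/78003) = sqrt(-8983126279/78003) = I*sqrt(961194511853)/2889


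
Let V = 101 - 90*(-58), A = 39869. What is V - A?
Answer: -34548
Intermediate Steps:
V = 5321 (V = 101 + 5220 = 5321)
V - A = 5321 - 1*39869 = 5321 - 39869 = -34548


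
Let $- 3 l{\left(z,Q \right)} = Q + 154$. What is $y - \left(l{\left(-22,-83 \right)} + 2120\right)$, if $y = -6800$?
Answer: $- \frac{26689}{3} \approx -8896.3$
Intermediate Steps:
$l{\left(z,Q \right)} = - \frac{154}{3} - \frac{Q}{3}$ ($l{\left(z,Q \right)} = - \frac{Q + 154}{3} = - \frac{154 + Q}{3} = - \frac{154}{3} - \frac{Q}{3}$)
$y - \left(l{\left(-22,-83 \right)} + 2120\right) = -6800 - \left(\left(- \frac{154}{3} - - \frac{83}{3}\right) + 2120\right) = -6800 - \left(\left(- \frac{154}{3} + \frac{83}{3}\right) + 2120\right) = -6800 - \left(- \frac{71}{3} + 2120\right) = -6800 - \frac{6289}{3} = - \frac{26689}{3}$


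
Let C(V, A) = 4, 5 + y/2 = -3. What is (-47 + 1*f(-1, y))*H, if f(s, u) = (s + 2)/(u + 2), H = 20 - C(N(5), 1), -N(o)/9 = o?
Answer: -5272/7 ≈ -753.14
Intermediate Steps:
y = -16 (y = -10 + 2*(-3) = -10 - 6 = -16)
N(o) = -9*o
H = 16 (H = 20 - 1*4 = 20 - 4 = 16)
f(s, u) = (2 + s)/(2 + u)
(-47 + 1*f(-1, y))*H = (-47 + 1*((2 - 1)/(2 - 16)))*16 = (-47 + 1*(1/(-14)))*16 = (-47 + 1*(-1/14*1))*16 = (-47 + 1*(-1/14))*16 = (-47 - 1/14)*16 = -659/14*16 = -5272/7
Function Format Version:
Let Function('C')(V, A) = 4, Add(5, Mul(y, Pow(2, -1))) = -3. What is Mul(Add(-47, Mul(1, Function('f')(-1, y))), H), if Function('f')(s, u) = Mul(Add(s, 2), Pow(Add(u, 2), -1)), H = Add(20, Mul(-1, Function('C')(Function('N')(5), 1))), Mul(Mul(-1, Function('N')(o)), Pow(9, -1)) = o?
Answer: Rational(-5272, 7) ≈ -753.14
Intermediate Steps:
y = -16 (y = Add(-10, Mul(2, -3)) = Add(-10, -6) = -16)
Function('N')(o) = Mul(-9, o)
H = 16 (H = Add(20, Mul(-1, 4)) = Add(20, -4) = 16)
Function('f')(s, u) = Mul(Pow(Add(2, u), -1), Add(2, s)) (Function('f')(s, u) = Mul(Add(2, s), Pow(Add(2, u), -1)) = Mul(Pow(Add(2, u), -1), Add(2, s)))
Mul(Add(-47, Mul(1, Function('f')(-1, y))), H) = Mul(Add(-47, Mul(1, Mul(Pow(Add(2, -16), -1), Add(2, -1)))), 16) = Mul(Add(-47, Mul(1, Mul(Pow(-14, -1), 1))), 16) = Mul(Add(-47, Mul(1, Mul(Rational(-1, 14), 1))), 16) = Mul(Add(-47, Mul(1, Rational(-1, 14))), 16) = Mul(Add(-47, Rational(-1, 14)), 16) = Mul(Rational(-659, 14), 16) = Rational(-5272, 7)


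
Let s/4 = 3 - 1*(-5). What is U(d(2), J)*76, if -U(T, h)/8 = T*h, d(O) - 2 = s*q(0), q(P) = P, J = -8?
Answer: 9728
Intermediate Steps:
s = 32 (s = 4*(3 - 1*(-5)) = 4*(3 + 5) = 4*8 = 32)
d(O) = 2 (d(O) = 2 + 32*0 = 2 + 0 = 2)
U(T, h) = -8*T*h
U(d(2), J)*76 = -8*2*(-8)*76 = 128*76 = 9728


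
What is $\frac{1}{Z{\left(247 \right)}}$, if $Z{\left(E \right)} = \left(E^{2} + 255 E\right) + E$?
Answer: $\frac{1}{124241} \approx 8.0489 \cdot 10^{-6}$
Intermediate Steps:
$Z{\left(E \right)} = E^{2} + 256 E$
$\frac{1}{Z{\left(247 \right)}} = \frac{1}{247 \left(256 + 247\right)} = \frac{1}{247 \cdot 503} = \frac{1}{124241}$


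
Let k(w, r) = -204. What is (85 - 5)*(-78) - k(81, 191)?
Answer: -6036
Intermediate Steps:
(85 - 5)*(-78) - k(81, 191) = (85 - 5)*(-78) - 1*(-204) = 80*(-78) + 204 = -6240 + 204 = -6036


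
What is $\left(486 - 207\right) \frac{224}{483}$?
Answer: $\frac{2976}{23} \approx 129.39$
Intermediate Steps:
$\left(486 - 207\right) \frac{224}{483} = 279 \cdot 224 \cdot \frac{1}{483} = 279 \cdot \frac{32}{69} = \frac{2976}{23}$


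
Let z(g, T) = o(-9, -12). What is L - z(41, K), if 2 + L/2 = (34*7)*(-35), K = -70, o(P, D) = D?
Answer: -16652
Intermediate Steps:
z(g, T) = -12
L = -16664 (L = -4 + 2*((34*7)*(-35)) = -4 + 2*(238*(-35)) = -4 + 2*(-8330) = -4 - 16660 = -16664)
L - z(41, K) = -16664 - 1*(-12) = -16664 + 12 = -16652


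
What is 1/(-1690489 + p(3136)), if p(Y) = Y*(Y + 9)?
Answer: 1/8172231 ≈ 1.2237e-7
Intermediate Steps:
p(Y) = Y*(9 + Y)
1/(-1690489 + p(3136)) = 1/(-1690489 + 3136*(9 + 3136)) = 1/(-1690489 + 3136*3145) = 1/(-1690489 + 9862720) = 1/8172231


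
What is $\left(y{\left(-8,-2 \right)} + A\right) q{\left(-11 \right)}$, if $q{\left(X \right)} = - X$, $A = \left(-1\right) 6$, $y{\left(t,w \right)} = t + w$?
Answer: $-176$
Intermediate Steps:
$A = -6$
$\left(y{\left(-8,-2 \right)} + A\right) q{\left(-11 \right)} = \left(\left(-8 - 2\right) - 6\right) \left(\left(-1\right) \left(-11\right)\right) = \left(-10 - 6\right) 11 = \left(-16\right) 11 = -176$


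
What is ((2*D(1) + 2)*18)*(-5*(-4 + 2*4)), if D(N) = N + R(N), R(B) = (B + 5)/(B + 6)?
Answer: -14400/7 ≈ -2057.1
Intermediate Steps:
R(B) = (5 + B)/(6 + B)
D(N) = N + (5 + N)/(6 + N)
((2*D(1) + 2)*18)*(-5*(-4 + 2*4)) = ((2*((5 + 1 + 1*(6 + 1))/(6 + 1)) + 2)*18)*(-5*(-4 + 2*4)) = ((2*((5 + 1 + 1*7)/7) + 2)*18)*(-5*(-4 + 8)) = ((2*((5 + 1 + 7)/7) + 2)*18)*(-5*4) = ((2*((⅐)*13) + 2)*18)*(-20) = ((2*(13/7) + 2)*18)*(-20) = ((26/7 + 2)*18)*(-20) = ((40/7)*18)*(-20) = (720/7)*(-20) = -14400/7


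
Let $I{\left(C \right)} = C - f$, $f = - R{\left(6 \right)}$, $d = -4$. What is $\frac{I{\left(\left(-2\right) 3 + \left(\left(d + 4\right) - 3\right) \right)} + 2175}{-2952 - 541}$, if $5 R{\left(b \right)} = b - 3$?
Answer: $- \frac{10833}{17465} \approx -0.62027$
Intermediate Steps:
$R{\left(b \right)} = - \frac{3}{5} + \frac{b}{5}$ ($R{\left(b \right)} = \frac{b - 3}{5} = \frac{-3 + b}{5} = - \frac{3}{5} + \frac{b}{5}$)
$f = - \frac{3}{5}$ ($f = - (- \frac{3}{5} + \frac{1}{5} \cdot 6) = - (- \frac{3}{5} + \frac{6}{5}) = \left(-1\right) \frac{3}{5} = - \frac{3}{5} \approx -0.6$)
$I{\left(C \right)} = \frac{3}{5} + C$ ($I{\left(C \right)} = C - - \frac{3}{5} = C + \frac{3}{5} = \frac{3}{5} + C$)
$\frac{I{\left(\left(-2\right) 3 + \left(\left(d + 4\right) - 3\right) \right)} + 2175}{-2952 - 541} = \frac{\left(\frac{3}{5} + \left(\left(-2\right) 3 + \left(\left(-4 + 4\right) - 3\right)\right)\right) + 2175}{-2952 - 541} = \frac{\left(\frac{3}{5} + \left(-6 + \left(0 - 3\right)\right)\right) + 2175}{-3493} = \left(\left(\frac{3}{5} - 9\right) + 2175\right) \left(- \frac{1}{3493}\right) = \left(- \frac{42}{5} + 2175\right) \left(- \frac{1}{3493}\right) = \frac{10833}{5} \left(- \frac{1}{3493}\right) = - \frac{10833}{17465}$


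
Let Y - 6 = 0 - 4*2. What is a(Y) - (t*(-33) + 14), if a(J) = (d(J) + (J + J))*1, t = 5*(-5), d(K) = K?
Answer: -845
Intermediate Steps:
Y = -2 (Y = 6 + (0 - 4*2) = 6 + (0 - 8) = 6 - 8 = -2)
t = -25
a(J) = 3*J (a(J) = (J + (J + J))*1 = (J + 2*J)*1 = (3*J)*1 = 3*J)
a(Y) - (t*(-33) + 14) = 3*(-2) - (-25*(-33) + 14) = -6 - (825 + 14) = -6 - 1*839 = -6 - 839 = -845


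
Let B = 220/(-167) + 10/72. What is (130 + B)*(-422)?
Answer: -163414225/3006 ≈ -54363.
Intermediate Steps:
B = -7085/6012 (B = 220*(-1/167) + 10*(1/72) = -220/167 + 5/36 = -7085/6012 ≈ -1.1785)
(130 + B)*(-422) = (130 - 7085/6012)*(-422) = (774475/6012)*(-422) = -163414225/3006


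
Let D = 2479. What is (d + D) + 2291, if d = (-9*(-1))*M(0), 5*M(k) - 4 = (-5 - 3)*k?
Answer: 23886/5 ≈ 4777.2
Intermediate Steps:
M(k) = 4/5 - 8*k/5 (M(k) = 4/5 + ((-5 - 3)*k)/5 = 4/5 + (-8*k)/5 = 4/5 - 8*k/5)
d = 36/5 (d = (-9*(-1))*(4/5 - 8/5*0) = 9*(4/5 + 0) = 9*(4/5) = 36/5 ≈ 7.2000)
(d + D) + 2291 = (36/5 + 2479) + 2291 = 12431/5 + 2291 = 23886/5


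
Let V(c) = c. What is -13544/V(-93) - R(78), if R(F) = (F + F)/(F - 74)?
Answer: 9917/93 ≈ 106.63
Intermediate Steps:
R(F) = 2*F/(-74 + F) (R(F) = (2*F)/(-74 + F) = 2*F/(-74 + F))
-13544/V(-93) - R(78) = -13544/(-93) - 2*78/(-74 + 78) = -13544*(-1/93) - 2*78/4 = 13544/93 - 2*78/4 = 13544/93 - 1*39 = 13544/93 - 39 = 9917/93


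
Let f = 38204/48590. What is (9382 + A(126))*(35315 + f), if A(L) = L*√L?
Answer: 8049728107314/24295 + 324322876206*√14/24295 ≈ 3.8128e+8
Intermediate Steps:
A(L) = L^(3/2)
f = 19102/24295 (f = 38204*(1/48590) = 19102/24295 ≈ 0.78625)
(9382 + A(126))*(35315 + f) = (9382 + 126^(3/2))*(35315 + 19102/24295) = (9382 + 378*√14)*(857997027/24295) = 8049728107314/24295 + 324322876206*√14/24295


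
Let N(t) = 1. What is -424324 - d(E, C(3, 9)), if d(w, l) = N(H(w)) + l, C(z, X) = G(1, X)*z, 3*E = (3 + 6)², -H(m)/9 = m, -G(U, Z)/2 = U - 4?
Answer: -424343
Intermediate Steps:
G(U, Z) = 8 - 2*U (G(U, Z) = -2*(U - 4) = -2*(-4 + U) = 8 - 2*U)
H(m) = -9*m
E = 27 (E = (3 + 6)²/3 = (⅓)*9² = (⅓)*81 = 27)
C(z, X) = 6*z (C(z, X) = (8 - 2*1)*z = (8 - 2)*z = 6*z)
d(w, l) = 1 + l
-424324 - d(E, C(3, 9)) = -424324 - (1 + 6*3) = -424324 - (1 + 18) = -424324 - 1*19 = -424324 - 19 = -424343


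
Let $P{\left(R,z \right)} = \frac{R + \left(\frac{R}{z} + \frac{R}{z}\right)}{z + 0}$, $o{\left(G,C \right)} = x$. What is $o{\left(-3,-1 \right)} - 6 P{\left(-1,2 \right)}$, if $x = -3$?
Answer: $3$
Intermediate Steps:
$o{\left(G,C \right)} = -3$
$P{\left(R,z \right)} = \frac{R + \frac{2 R}{z}}{z}$
$o{\left(-3,-1 \right)} - 6 P{\left(-1,2 \right)} = -3 - 6 \left(- \frac{2 + 2}{4}\right) = -3 - 6 \left(\left(-1\right) \frac{1}{4} \cdot 4\right) = -3 - -6 = -3 + 6 = 3$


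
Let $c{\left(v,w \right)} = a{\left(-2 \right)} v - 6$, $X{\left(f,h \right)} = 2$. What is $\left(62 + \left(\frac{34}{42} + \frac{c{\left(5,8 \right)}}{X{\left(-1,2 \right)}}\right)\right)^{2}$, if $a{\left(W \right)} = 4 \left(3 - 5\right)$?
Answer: $\frac{698896}{441} \approx 1584.8$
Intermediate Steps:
$a{\left(W \right)} = -8$ ($a{\left(W \right)} = 4 \left(-2\right) = -8$)
$c{\left(v,w \right)} = -6 - 8 v$ ($c{\left(v,w \right)} = - 8 v - 6 = -6 - 8 v$)
$\left(62 + \left(\frac{34}{42} + \frac{c{\left(5,8 \right)}}{X{\left(-1,2 \right)}}\right)\right)^{2} = \left(62 + \left(\frac{34}{42} + \frac{-6 - 40}{2}\right)\right)^{2} = \left(62 + \left(34 \cdot \frac{1}{42} + \left(-6 - 40\right) \frac{1}{2}\right)\right)^{2} = \left(62 + \left(\frac{17}{21} - 23\right)\right)^{2} = \left(62 - \frac{466}{21}\right)^{2} = \left(\frac{836}{21}\right)^{2} = \frac{698896}{441}$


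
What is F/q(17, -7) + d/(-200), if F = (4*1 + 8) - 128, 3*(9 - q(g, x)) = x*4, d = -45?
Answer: -537/88 ≈ -6.1023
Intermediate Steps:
q(g, x) = 9 - 4*x/3 (q(g, x) = 9 - x*4/3 = 9 - 4*x/3)
F = -116 (F = (4 + 8) - 128 = 12 - 128 = -116)
F/q(17, -7) + d/(-200) = -116/(9 - 4/3*(-7)) - 45/(-200) = -116/(9 + 28/3) - 45*(-1/200) = -116/55/3 + 9/40 = -116*3/55 + 9/40 = -348/55 + 9/40 = -537/88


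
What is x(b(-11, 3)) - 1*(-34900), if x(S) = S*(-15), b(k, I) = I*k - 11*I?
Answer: 35890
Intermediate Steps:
b(k, I) = -11*I + I*k
x(S) = -15*S
x(b(-11, 3)) - 1*(-34900) = -45*(-11 - 11) - 1*(-34900) = -45*(-22) + 34900 = -15*(-66) + 34900 = 990 + 34900 = 35890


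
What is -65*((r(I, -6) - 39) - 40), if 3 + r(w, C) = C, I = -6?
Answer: 5720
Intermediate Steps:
r(w, C) = -3 + C
-65*((r(I, -6) - 39) - 40) = -65*(((-3 - 6) - 39) - 40) = -65*((-9 - 39) - 40) = -65*(-48 - 40) = -65*(-88) = 5720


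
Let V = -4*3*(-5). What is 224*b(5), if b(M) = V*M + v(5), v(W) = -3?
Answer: 66528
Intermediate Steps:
V = 60 (V = -12*(-5) = 60)
b(M) = -3 + 60*M (b(M) = 60*M - 3 = -3 + 60*M)
224*b(5) = 224*(-3 + 60*5) = 224*(-3 + 300) = 224*297 = 66528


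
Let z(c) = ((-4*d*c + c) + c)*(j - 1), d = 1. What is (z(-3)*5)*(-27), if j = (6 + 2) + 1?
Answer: -6480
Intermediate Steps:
j = 9 (j = 8 + 1 = 9)
z(c) = -16*c (z(c) = ((-4*c + c) + c)*(9 - 1) = ((-4*c + c) + c)*8 = (-3*c + c)*8 = -2*c*8 = -16*c)
(z(-3)*5)*(-27) = (-16*(-3)*5)*(-27) = (48*5)*(-27) = 240*(-27) = -6480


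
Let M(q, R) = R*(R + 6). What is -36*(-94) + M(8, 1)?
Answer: 3391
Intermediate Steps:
M(q, R) = R*(6 + R)
-36*(-94) + M(8, 1) = -36*(-94) + 1*(6 + 1) = 3384 + 1*7 = 3384 + 7 = 3391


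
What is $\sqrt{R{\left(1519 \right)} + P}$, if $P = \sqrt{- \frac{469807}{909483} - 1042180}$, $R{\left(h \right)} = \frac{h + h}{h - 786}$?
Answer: $\frac{\sqrt{6373574590348854 + 28744424211 i \sqrt{2982869671264809}}}{39214767} \approx 22.639 + 22.547 i$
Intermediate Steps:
$R{\left(h \right)} = \frac{2 h}{-786 + h}$
$P = \frac{i \sqrt{2982869671264809}}{53499}$ ($P = \sqrt{\left(-469807\right) \frac{1}{909483} - 1042180} = \sqrt{- \frac{469807}{909483} - 1042180} = \sqrt{- \frac{947845462747}{909483}} = \frac{i \sqrt{2982869671264809}}{53499} \approx 1020.9 i$)
$\sqrt{R{\left(1519 \right)} + P} = \sqrt{2 \cdot 1519 \frac{1}{-786 + 1519} + \frac{i \sqrt{2982869671264809}}{53499}} = \sqrt{2 \cdot 1519 \cdot \frac{1}{733} + \frac{i \sqrt{2982869671264809}}{53499}} = \sqrt{\frac{3038}{733} + \frac{i \sqrt{2982869671264809}}{53499}}$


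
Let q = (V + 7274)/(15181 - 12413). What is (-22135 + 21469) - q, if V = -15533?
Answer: -1835229/2768 ≈ -663.02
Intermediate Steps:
q = -8259/2768 (q = (-15533 + 7274)/(15181 - 12413) = -8259/2768 ≈ -2.9837)
(-22135 + 21469) - q = (-22135 + 21469) - 1*(-8259/2768) = -666 + 8259/2768 = -1835229/2768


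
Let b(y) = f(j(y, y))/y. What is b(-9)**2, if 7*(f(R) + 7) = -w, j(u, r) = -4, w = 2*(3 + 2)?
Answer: 3481/3969 ≈ 0.87705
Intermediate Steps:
w = 10 (w = 2*5 = 10)
f(R) = -59/7 (f(R) = -7 + (-1*10)/7 = -7 + (1/7)*(-10) = -7 - 10/7 = -59/7)
b(y) = -59/(7*y)
b(-9)**2 = (-59/7/(-9))**2 = (-59/7*(-1/9))**2 = (59/63)**2 = 3481/3969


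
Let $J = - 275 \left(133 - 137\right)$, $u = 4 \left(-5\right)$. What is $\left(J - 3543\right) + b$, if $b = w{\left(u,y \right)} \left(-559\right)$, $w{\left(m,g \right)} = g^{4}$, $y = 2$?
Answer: $-11387$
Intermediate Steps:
$u = -20$
$J = 1100$ ($J = \left(-275\right) \left(-4\right) = 1100$)
$b = -8944$ ($b = 2^{4} \left(-559\right) = 16 \left(-559\right) = -8944$)
$\left(J - 3543\right) + b = \left(1100 - 3543\right) - 8944 = -2443 - 8944 = -11387$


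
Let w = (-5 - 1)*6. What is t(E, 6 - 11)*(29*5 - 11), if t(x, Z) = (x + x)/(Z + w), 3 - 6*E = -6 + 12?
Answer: 134/41 ≈ 3.2683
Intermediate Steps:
E = -½ (E = ½ - (-6 + 12)/6 = ½ - ⅙*6 = ½ - 1 = -½ ≈ -0.50000)
w = -36 (w = -6*6 = -36)
t(x, Z) = 2*x/(-36 + Z) (t(x, Z) = (x + x)/(Z - 36) = (2*x)/(-36 + Z) = 2*x/(-36 + Z))
t(E, 6 - 11)*(29*5 - 11) = (2*(-½)/(-36 + (6 - 11)))*(29*5 - 11) = (2*(-½)/(-36 - 5))*(145 - 11) = (2*(-½)/(-41))*134 = (2*(-½)*(-1/41))*134 = (1/41)*134 = 134/41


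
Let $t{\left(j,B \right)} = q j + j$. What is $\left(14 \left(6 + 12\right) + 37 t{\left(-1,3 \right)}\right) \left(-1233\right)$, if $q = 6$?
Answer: $8631$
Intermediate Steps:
$t{\left(j,B \right)} = 7 j$ ($t{\left(j,B \right)} = 6 j + j = 7 j$)
$\left(14 \left(6 + 12\right) + 37 t{\left(-1,3 \right)}\right) \left(-1233\right) = \left(14 \left(6 + 12\right) + 37 \cdot 7 \left(-1\right)\right) \left(-1233\right) = \left(14 \cdot 18 + 37 \left(-7\right)\right) \left(-1233\right) = \left(252 - 259\right) \left(-1233\right) = \left(-7\right) \left(-1233\right) = 8631$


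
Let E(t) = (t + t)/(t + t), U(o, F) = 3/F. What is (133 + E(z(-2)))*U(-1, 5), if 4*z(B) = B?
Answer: 402/5 ≈ 80.400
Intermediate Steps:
z(B) = B/4
E(t) = 1 (E(t) = (2*t)/((2*t)) = (2*t)*(1/(2*t)) = 1)
(133 + E(z(-2)))*U(-1, 5) = (133 + 1)*(3/5) = 134*(3*(⅕)) = 134*(⅗) = 402/5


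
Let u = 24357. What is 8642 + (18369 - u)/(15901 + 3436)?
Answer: 167104366/19337 ≈ 8641.7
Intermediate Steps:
8642 + (18369 - u)/(15901 + 3436) = 8642 + (18369 - 1*24357)/(15901 + 3436) = 8642 + (18369 - 24357)/19337 = 8642 - 5988*1/19337 = 8642 - 5988/19337 = 167104366/19337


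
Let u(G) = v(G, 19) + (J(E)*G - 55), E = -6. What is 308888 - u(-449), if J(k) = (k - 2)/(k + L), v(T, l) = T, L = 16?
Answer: 1545164/5 ≈ 3.0903e+5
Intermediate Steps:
J(k) = (-2 + k)/(16 + k) (J(k) = (k - 2)/(k + 16) = (-2 + k)/(16 + k))
u(G) = -55 + G/5 (u(G) = G + (((-2 - 6)/(16 - 6))*G - 55) = G + ((-8/10)*G - 55) = G + (((⅒)*(-8))*G - 55) = G + (-4*G/5 - 55) = G + (-55 - 4*G/5) = -55 + G/5)
308888 - u(-449) = 308888 - (-55 + (⅕)*(-449)) = 308888 - (-55 - 449/5) = 308888 - 1*(-724/5) = 308888 + 724/5 = 1545164/5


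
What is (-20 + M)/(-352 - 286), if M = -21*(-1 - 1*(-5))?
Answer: 52/319 ≈ 0.16301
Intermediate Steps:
M = -84 (M = -21*(-1 + 5) = -21*4 = -84)
(-20 + M)/(-352 - 286) = (-20 - 84)/(-352 - 286) = -104/(-638) = -104*(-1/638) = 52/319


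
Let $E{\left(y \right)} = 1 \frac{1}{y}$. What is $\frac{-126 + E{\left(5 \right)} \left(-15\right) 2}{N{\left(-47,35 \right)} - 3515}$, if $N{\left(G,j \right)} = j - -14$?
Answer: $\frac{66}{1733} \approx 0.038084$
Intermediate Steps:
$N{\left(G,j \right)} = 14 + j$ ($N{\left(G,j \right)} = j + 14 = 14 + j$)
$E{\left(y \right)} = \frac{1}{y}$
$\frac{-126 + E{\left(5 \right)} \left(-15\right) 2}{N{\left(-47,35 \right)} - 3515} = \frac{-126 + \frac{1}{5} \left(-15\right) 2}{\left(14 + 35\right) - 3515} = \frac{-126 + \frac{1}{5} \left(-15\right) 2}{49 - 3515} = \frac{-126 - 6}{-3466} = \left(-126 - 6\right) \left(- \frac{1}{3466}\right) = \left(-132\right) \left(- \frac{1}{3466}\right) = \frac{66}{1733}$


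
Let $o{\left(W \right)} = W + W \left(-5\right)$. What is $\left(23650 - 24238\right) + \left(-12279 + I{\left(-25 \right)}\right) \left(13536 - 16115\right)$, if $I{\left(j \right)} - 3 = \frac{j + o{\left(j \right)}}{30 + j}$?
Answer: $31620531$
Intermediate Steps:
$o{\left(W \right)} = - 4 W$ ($o{\left(W \right)} = W - 5 W = - 4 W$)
$I{\left(j \right)} = 3 - \frac{3 j}{30 + j}$ ($I{\left(j \right)} = 3 + \frac{j - 4 j}{30 + j} = 3 + \frac{\left(-3\right) j}{30 + j} = 3 - \frac{3 j}{30 + j}$)
$\left(23650 - 24238\right) + \left(-12279 + I{\left(-25 \right)}\right) \left(13536 - 16115\right) = \left(23650 - 24238\right) + \left(-12279 + \frac{90}{30 - 25}\right) \left(13536 - 16115\right) = -588 + \left(-12279 + \frac{90}{5}\right) \left(-2579\right) = -588 + \left(-12279 + 90 \cdot \frac{1}{5}\right) \left(-2579\right) = -588 + \left(-12279 + 18\right) \left(-2579\right) = -588 - -31621119 = -588 + 31621119 = 31620531$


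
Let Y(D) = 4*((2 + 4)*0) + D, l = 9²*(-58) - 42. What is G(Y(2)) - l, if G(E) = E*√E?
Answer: 4740 + 2*√2 ≈ 4742.8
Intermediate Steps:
l = -4740 (l = 81*(-58) - 42 = -4698 - 42 = -4740)
Y(D) = D (Y(D) = 4*(6*0) + D = 4*0 + D = 0 + D = D)
G(E) = E^(3/2)
G(Y(2)) - l = 2^(3/2) - 1*(-4740) = 2*√2 + 4740 = 4740 + 2*√2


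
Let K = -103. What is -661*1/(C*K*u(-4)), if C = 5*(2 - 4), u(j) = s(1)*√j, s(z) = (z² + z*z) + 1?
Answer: 661*I/6180 ≈ 0.10696*I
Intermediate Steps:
s(z) = 1 + 2*z² (s(z) = (z² + z²) + 1 = 2*z² + 1 = 1 + 2*z²)
u(j) = 3*√j (u(j) = (1 + 2*1²)*√j = (1 + 2*1)*√j = (1 + 2)*√j = 3*√j)
C = -10 (C = 5*(-2) = -10)
-661*1/(C*K*u(-4)) = -661*(-I/6180) = -(-661)*I/6180 = 661*I/6180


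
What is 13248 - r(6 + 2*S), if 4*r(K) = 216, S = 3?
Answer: 13194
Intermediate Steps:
r(K) = 54 (r(K) = (¼)*216 = 54)
13248 - r(6 + 2*S) = 13248 - 1*54 = 13248 - 54 = 13194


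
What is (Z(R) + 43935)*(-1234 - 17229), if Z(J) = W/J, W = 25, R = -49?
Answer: -39746961770/49 ≈ -8.1116e+8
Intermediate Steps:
Z(J) = 25/J
(Z(R) + 43935)*(-1234 - 17229) = (25/(-49) + 43935)*(-1234 - 17229) = (25*(-1/49) + 43935)*(-18463) = (-25/49 + 43935)*(-18463) = (2152790/49)*(-18463) = -39746961770/49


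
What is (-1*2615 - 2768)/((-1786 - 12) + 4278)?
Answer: -5383/2480 ≈ -2.1706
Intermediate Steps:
(-1*2615 - 2768)/((-1786 - 12) + 4278) = (-2615 - 2768)/(-1798 + 4278) = -5383/2480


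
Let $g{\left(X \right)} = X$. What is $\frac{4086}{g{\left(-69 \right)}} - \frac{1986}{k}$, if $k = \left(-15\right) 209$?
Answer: $- \frac{1408064}{24035} \approx -58.584$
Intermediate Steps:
$k = -3135$
$\frac{4086}{g{\left(-69 \right)}} - \frac{1986}{k} = \frac{4086}{-69} - \frac{1986}{-3135} = 4086 \left(- \frac{1}{69}\right) - - \frac{662}{1045} = - \frac{1362}{23} + \frac{662}{1045} = - \frac{1408064}{24035}$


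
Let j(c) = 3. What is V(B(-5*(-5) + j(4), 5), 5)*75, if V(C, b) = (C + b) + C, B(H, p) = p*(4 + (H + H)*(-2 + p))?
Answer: 129375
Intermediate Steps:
B(H, p) = p*(4 + 2*H*(-2 + p)) (B(H, p) = p*(4 + (2*H)*(-2 + p)) = p*(4 + 2*H*(-2 + p)))
V(C, b) = b + 2*C
V(B(-5*(-5) + j(4), 5), 5)*75 = (5 + 2*(2*5*(2 - 2*(-5*(-5) + 3) + (-5*(-5) + 3)*5)))*75 = (5 + 2*(2*5*(2 - 2*(25 + 3) + (25 + 3)*5)))*75 = (5 + 2*(2*5*(2 - 2*28 + 28*5)))*75 = (5 + 2*(2*5*(2 - 56 + 140)))*75 = (5 + 2*(2*5*86))*75 = (5 + 2*860)*75 = (5 + 1720)*75 = 1725*75 = 129375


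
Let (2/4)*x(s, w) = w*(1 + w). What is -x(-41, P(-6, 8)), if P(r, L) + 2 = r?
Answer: -112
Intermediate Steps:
P(r, L) = -2 + r
x(s, w) = 2*w*(1 + w) (x(s, w) = 2*(w*(1 + w)) = 2*w*(1 + w))
-x(-41, P(-6, 8)) = -2*(-2 - 6)*(1 + (-2 - 6)) = -2*(-8)*(1 - 8) = -2*(-8)*(-7) = -1*112 = -112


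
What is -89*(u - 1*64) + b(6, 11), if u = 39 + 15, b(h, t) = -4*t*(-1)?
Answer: 934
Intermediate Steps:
b(h, t) = 4*t
u = 54
-89*(u - 1*64) + b(6, 11) = -89*(54 - 1*64) + 4*11 = -89*(54 - 64) + 44 = -89*(-10) + 44 = 890 + 44 = 934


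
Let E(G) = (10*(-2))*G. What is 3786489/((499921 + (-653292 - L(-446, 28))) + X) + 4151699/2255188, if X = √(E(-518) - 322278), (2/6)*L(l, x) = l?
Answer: (-7908049300865*I + 4151699*√311918)/(2255188*(√311918 + 152033*I)) ≈ -23.064 - 0.09149*I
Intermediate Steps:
L(l, x) = 3*l
E(G) = -20*G
X = I*√311918 (X = √(-20*(-518) - 322278) = √(10360 - 322278) = √(-311918) = I*√311918 ≈ 558.5*I)
3786489/((499921 + (-653292 - L(-446, 28))) + X) + 4151699/2255188 = 3786489/((499921 + (-653292 - 3*(-446))) + I*√311918) + 4151699/2255188 = 3786489/((499921 + (-653292 - 1*(-1338))) + I*√311918) + 4151699*(1/2255188) = 3786489/((499921 + (-653292 + 1338)) + I*√311918) + 4151699/2255188 = 3786489/((499921 - 651954) + I*√311918) + 4151699/2255188 = 3786489/(-152033 + I*√311918) + 4151699/2255188 = 4151699/2255188 + 3786489/(-152033 + I*√311918)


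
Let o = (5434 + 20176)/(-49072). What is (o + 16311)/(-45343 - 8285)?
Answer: -400193891/1315816608 ≈ -0.30414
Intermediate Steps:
o = -12805/24536 (o = 25610*(-1/49072) = -12805/24536 ≈ -0.52189)
(o + 16311)/(-45343 - 8285) = (-12805/24536 + 16311)/(-45343 - 8285) = (400193891/24536)/(-53628) = (400193891/24536)*(-1/53628) = -400193891/1315816608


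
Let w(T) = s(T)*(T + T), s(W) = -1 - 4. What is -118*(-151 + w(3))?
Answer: 21358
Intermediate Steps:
s(W) = -5
w(T) = -10*T (w(T) = -5*(T + T) = -10*T)
-118*(-151 + w(3)) = -118*(-151 - 10*3) = -118*(-151 - 30) = -118*(-181) = 21358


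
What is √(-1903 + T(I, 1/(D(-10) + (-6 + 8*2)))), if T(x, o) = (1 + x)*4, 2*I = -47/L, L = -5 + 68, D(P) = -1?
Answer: I*√838117/21 ≈ 43.595*I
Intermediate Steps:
L = 63
I = -47/126 (I = (-47/63)/2 = (-47*1/63)/2 = (½)*(-47/63) = -47/126 ≈ -0.37302)
T(x, o) = 4 + 4*x
√(-1903 + T(I, 1/(D(-10) + (-6 + 8*2)))) = √(-1903 + (4 + 4*(-47/126))) = √(-1903 + (4 - 94/63)) = √(-1903 + 158/63) = √(-119731/63) = I*√838117/21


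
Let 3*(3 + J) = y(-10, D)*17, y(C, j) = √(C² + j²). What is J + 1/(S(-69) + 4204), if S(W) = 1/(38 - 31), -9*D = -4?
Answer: -88280/29429 + 34*√2029/27 ≈ 53.723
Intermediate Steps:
D = 4/9 (D = -⅑*(-4) = 4/9 ≈ 0.44444)
S(W) = ⅐ (S(W) = 1/7 = ⅐)
J = -3 + 34*√2029/27 (J = -3 + (√((-10)² + (4/9)²)*17)/3 = -3 + (√(100 + 16/81)*17)/3 = -3 + (√(8116/81)*17)/3 = -3 + ((2*√2029/9)*17)/3 = -3 + (34*√2029/9)/3 = -3 + 34*√2029/27 ≈ 53.723)
J + 1/(S(-69) + 4204) = (-3 + 34*√2029/27) + 1/(⅐ + 4204) = (-3 + 34*√2029/27) + 1/(29429/7) = (-3 + 34*√2029/27) + 7/29429 = -88280/29429 + 34*√2029/27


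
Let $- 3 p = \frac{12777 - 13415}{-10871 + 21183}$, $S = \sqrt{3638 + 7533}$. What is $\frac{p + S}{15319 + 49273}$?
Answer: $\frac{29}{90828096} + \frac{\sqrt{11171}}{64592} \approx 0.0016366$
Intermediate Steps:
$S = \sqrt{11171} \approx 105.69$
$p = \frac{319}{15468}$ ($p = - \frac{\left(12777 - 13415\right) \frac{1}{-10871 + 21183}}{3} = - \frac{\left(-638\right) \frac{1}{10312}}{3} = \left(- \frac{1}{3}\right) \left(- \frac{319}{5156}\right) = \frac{319}{15468} \approx 0.020623$)
$\frac{p + S}{15319 + 49273} = \frac{\frac{319}{15468} + \sqrt{11171}}{15319 + 49273} = \frac{\frac{319}{15468} + \sqrt{11171}}{64592} = \left(\frac{319}{15468} + \sqrt{11171}\right) \frac{1}{64592} = \frac{29}{90828096} + \frac{\sqrt{11171}}{64592}$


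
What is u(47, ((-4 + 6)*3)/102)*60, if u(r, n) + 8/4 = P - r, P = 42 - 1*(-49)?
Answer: 2520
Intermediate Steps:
P = 91 (P = 42 + 49 = 91)
u(r, n) = 89 - r (u(r, n) = -2 + (91 - r) = 89 - r)
u(47, ((-4 + 6)*3)/102)*60 = (89 - 1*47)*60 = (89 - 47)*60 = 42*60 = 2520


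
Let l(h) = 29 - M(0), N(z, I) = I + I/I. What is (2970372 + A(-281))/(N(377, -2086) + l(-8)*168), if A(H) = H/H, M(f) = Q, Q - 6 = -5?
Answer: 2970373/2619 ≈ 1134.2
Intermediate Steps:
Q = 1 (Q = 6 - 5 = 1)
M(f) = 1
N(z, I) = 1 + I (N(z, I) = I + 1 = 1 + I)
A(H) = 1
l(h) = 28 (l(h) = 29 - 1*1 = 29 - 1 = 28)
(2970372 + A(-281))/(N(377, -2086) + l(-8)*168) = (2970372 + 1)/((1 - 2086) + 28*168) = 2970373/(-2085 + 4704) = 2970373/2619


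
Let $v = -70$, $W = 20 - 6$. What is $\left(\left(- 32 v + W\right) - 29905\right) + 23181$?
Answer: $-4470$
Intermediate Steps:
$W = 14$
$\left(\left(- 32 v + W\right) - 29905\right) + 23181 = \left(\left(\left(-32\right) \left(-70\right) + 14\right) - 29905\right) + 23181 = \left(\left(2240 + 14\right) - 29905\right) + 23181 = \left(2254 - 29905\right) + 23181 = -27651 + 23181 = -4470$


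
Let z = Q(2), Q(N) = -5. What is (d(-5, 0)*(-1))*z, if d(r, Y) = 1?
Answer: 5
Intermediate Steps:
z = -5
(d(-5, 0)*(-1))*z = (1*(-1))*(-5) = -1*(-5) = 5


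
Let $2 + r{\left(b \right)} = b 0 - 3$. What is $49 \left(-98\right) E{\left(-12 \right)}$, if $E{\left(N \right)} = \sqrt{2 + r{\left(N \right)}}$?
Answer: $- 4802 i \sqrt{3} \approx - 8317.3 i$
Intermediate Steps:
$r{\left(b \right)} = -5$ ($r{\left(b \right)} = -2 + \left(b 0 - 3\right) = -2 + \left(0 - 3\right) = -2 - 3 = -5$)
$E{\left(N \right)} = i \sqrt{3}$ ($E{\left(N \right)} = \sqrt{2 - 5} = \sqrt{-3} = i \sqrt{3}$)
$49 \left(-98\right) E{\left(-12 \right)} = 49 \left(-98\right) i \sqrt{3} = - 4802 i \sqrt{3}$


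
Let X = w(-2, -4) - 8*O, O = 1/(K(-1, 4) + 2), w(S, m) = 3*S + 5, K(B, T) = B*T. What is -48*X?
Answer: -144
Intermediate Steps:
w(S, m) = 5 + 3*S
O = -1/2 (O = 1/(-1*4 + 2) = 1/(-4 + 2) = 1/(-2) = -1/2 ≈ -0.50000)
X = 3 (X = (5 + 3*(-2)) - 8*(-1/2) = (5 - 6) + 4 = -1 + 4 = 3)
-48*X = -48*3 = -144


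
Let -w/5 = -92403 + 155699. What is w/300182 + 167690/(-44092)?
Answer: -16072938935/3308906186 ≈ -4.8575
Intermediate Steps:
w = -316480 (w = -5*(-92403 + 155699) = -5*63296 = -316480)
w/300182 + 167690/(-44092) = -316480/300182 + 167690/(-44092) = -316480*1/300182 + 167690*(-1/44092) = -158240/150091 - 83845/22046 = -16072938935/3308906186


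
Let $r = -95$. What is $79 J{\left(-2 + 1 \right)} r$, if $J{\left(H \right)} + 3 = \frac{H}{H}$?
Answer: $15010$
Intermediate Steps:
$J{\left(H \right)} = -2$ ($J{\left(H \right)} = -3 + \frac{H}{H} = -3 + 1 = -2$)
$79 J{\left(-2 + 1 \right)} r = 79 \left(-2\right) \left(-95\right) = \left(-158\right) \left(-95\right) = 15010$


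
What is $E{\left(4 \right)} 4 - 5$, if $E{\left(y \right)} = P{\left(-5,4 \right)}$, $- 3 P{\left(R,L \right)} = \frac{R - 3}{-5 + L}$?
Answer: $- \frac{47}{3} \approx -15.667$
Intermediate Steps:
$P{\left(R,L \right)} = - \frac{-3 + R}{3 \left(-5 + L\right)}$ ($P{\left(R,L \right)} = - \frac{\left(R - 3\right) \frac{1}{-5 + L}}{3} = - \frac{\left(-3 + R\right) \frac{1}{-5 + L}}{3} = - \frac{\frac{1}{-5 + L} \left(-3 + R\right)}{3} = - \frac{-3 + R}{3 \left(-5 + L\right)}$)
$E{\left(y \right)} = - \frac{8}{3}$ ($E{\left(y \right)} = \frac{3 - -5}{3 \left(-5 + 4\right)} = \frac{3 + 5}{3 \left(-1\right)} = \frac{1}{3} \left(-1\right) 8 = - \frac{8}{3}$)
$E{\left(4 \right)} 4 - 5 = \left(- \frac{8}{3}\right) 4 - 5 = - \frac{32}{3} - 5 = - \frac{47}{3}$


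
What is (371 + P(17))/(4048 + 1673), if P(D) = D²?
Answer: 220/1907 ≈ 0.11536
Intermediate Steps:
(371 + P(17))/(4048 + 1673) = (371 + 17²)/(4048 + 1673) = (371 + 289)/5721 = 660*(1/5721) = 220/1907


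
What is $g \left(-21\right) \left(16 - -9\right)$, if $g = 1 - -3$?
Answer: $-2100$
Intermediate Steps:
$g = 4$ ($g = 1 + 3 = 4$)
$g \left(-21\right) \left(16 - -9\right) = 4 \left(-21\right) \left(16 - -9\right) = - 84 \left(16 + 9\right) = \left(-84\right) 25 = -2100$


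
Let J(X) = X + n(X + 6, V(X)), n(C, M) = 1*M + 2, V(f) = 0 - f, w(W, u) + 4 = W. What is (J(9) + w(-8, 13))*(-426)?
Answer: 4260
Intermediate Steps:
w(W, u) = -4 + W
V(f) = -f
n(C, M) = 2 + M (n(C, M) = M + 2 = 2 + M)
J(X) = 2 (J(X) = X + (2 - X) = 2)
(J(9) + w(-8, 13))*(-426) = (2 + (-4 - 8))*(-426) = (2 - 12)*(-426) = -10*(-426) = 4260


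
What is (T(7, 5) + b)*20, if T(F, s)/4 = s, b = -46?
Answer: -520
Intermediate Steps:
T(F, s) = 4*s
(T(7, 5) + b)*20 = (4*5 - 46)*20 = (20 - 46)*20 = -26*20 = -520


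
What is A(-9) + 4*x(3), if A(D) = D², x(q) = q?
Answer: 93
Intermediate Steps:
A(-9) + 4*x(3) = (-9)² + 4*3 = 81 + 12 = 93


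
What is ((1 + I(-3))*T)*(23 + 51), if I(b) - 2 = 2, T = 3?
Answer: 1110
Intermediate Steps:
I(b) = 4 (I(b) = 2 + 2 = 4)
((1 + I(-3))*T)*(23 + 51) = ((1 + 4)*3)*(23 + 51) = (5*3)*74 = 15*74 = 1110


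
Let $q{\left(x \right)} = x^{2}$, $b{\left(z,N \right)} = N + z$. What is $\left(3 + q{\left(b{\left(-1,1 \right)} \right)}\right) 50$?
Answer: $150$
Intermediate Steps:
$\left(3 + q{\left(b{\left(-1,1 \right)} \right)}\right) 50 = \left(3 + \left(1 - 1\right)^{2}\right) 50 = \left(3 + 0^{2}\right) 50 = \left(3 + 0\right) 50 = 3 \cdot 50 = 150$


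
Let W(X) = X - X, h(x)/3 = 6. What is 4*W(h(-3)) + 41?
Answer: 41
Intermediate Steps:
h(x) = 18 (h(x) = 3*6 = 18)
W(X) = 0
4*W(h(-3)) + 41 = 4*0 + 41 = 0 + 41 = 41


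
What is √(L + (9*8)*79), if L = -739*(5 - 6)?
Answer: √6427 ≈ 80.169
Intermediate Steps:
L = 739 (L = -739*(-1) = 739)
√(L + (9*8)*79) = √(739 + (9*8)*79) = √(739 + 72*79) = √(739 + 5688) = √6427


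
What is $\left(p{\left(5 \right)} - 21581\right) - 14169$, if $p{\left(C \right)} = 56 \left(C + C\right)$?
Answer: $-35190$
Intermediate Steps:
$p{\left(C \right)} = 112 C$ ($p{\left(C \right)} = 56 \cdot 2 C = 112 C$)
$\left(p{\left(5 \right)} - 21581\right) - 14169 = \left(112 \cdot 5 - 21581\right) - 14169 = \left(560 - 21581\right) - 14169 = -21021 - 14169 = -35190$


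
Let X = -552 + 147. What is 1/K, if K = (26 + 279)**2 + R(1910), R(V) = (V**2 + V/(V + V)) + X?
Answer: 2/7481441 ≈ 2.6733e-7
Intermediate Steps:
X = -405
R(V) = -809/2 + V**2 (R(V) = (V**2 + V/(V + V)) - 405 = (V**2 + V/((2*V))) - 405 = (V**2 + (1/(2*V))*V) - 405 = (V**2 + 1/2) - 405 = (1/2 + V**2) - 405 = -809/2 + V**2)
K = 7481441/2 (K = (26 + 279)**2 + (-809/2 + 1910**2) = 305**2 + (-809/2 + 3648100) = 93025 + 7295391/2 = 7481441/2 ≈ 3.7407e+6)
1/K = 1/(7481441/2) = 2/7481441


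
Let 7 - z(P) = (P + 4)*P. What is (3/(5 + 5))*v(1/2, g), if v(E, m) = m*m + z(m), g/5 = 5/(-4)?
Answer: 48/5 ≈ 9.6000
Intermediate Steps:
z(P) = 7 - P*(4 + P) (z(P) = 7 - (P + 4)*P = 7 - (4 + P)*P = 7 - P*(4 + P))
g = -25/4 (g = 5*(5/(-4)) = 5*(5*(-¼)) = 5*(-5/4) = -25/4 ≈ -6.2500)
v(E, m) = 7 - 4*m (v(E, m) = m*m + (7 - m² - 4*m) = m² + (7 - m² - 4*m) = 7 - 4*m)
(3/(5 + 5))*v(1/2, g) = (3/(5 + 5))*(7 - 4*(-25/4)) = (3/10)*(7 + 25) = ((⅒)*3)*32 = (3/10)*32 = 48/5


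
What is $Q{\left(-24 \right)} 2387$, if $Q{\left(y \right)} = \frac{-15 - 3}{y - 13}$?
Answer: $\frac{42966}{37} \approx 1161.2$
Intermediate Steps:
$Q{\left(y \right)} = - \frac{18}{-13 + y}$
$Q{\left(-24 \right)} 2387 = - \frac{18}{-13 - 24} \cdot 2387 = - \frac{18}{-37} \cdot 2387 = \left(-18\right) \left(- \frac{1}{37}\right) 2387 = \frac{18}{37} \cdot 2387 = \frac{42966}{37}$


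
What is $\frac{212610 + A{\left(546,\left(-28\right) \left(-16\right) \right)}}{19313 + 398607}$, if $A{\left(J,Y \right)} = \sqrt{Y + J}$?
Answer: $\frac{21261}{41792} + \frac{\sqrt{994}}{417920} \approx 0.50881$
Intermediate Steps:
$A{\left(J,Y \right)} = \sqrt{J + Y}$
$\frac{212610 + A{\left(546,\left(-28\right) \left(-16\right) \right)}}{19313 + 398607} = \frac{212610 + \sqrt{546 - -448}}{19313 + 398607} = \frac{212610 + \sqrt{546 + 448}}{417920} = \left(212610 + \sqrt{994}\right) \frac{1}{417920} = \frac{21261}{41792} + \frac{\sqrt{994}}{417920}$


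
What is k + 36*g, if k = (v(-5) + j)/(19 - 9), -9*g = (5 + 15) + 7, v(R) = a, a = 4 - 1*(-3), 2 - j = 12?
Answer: -1083/10 ≈ -108.30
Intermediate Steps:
j = -10 (j = 2 - 1*12 = 2 - 12 = -10)
a = 7 (a = 4 + 3 = 7)
v(R) = 7
g = -3 (g = -((5 + 15) + 7)/9 = -(20 + 7)/9 = -1/9*27 = -3)
k = -3/10 (k = (7 - 10)/(19 - 9) = -3/10 ≈ -0.30000)
k + 36*g = -3/10 + 36*(-3) = -3/10 - 108 = -1083/10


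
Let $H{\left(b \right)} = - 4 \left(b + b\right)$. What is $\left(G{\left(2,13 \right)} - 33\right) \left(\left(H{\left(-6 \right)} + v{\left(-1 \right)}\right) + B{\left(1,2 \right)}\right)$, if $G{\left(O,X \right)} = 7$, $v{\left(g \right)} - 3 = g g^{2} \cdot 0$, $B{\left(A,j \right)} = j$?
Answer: $-1378$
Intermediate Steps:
$v{\left(g \right)} = 3$ ($v{\left(g \right)} = 3 + g g^{2} \cdot 0 = 3 + g^{3} \cdot 0 = 3 + 0 = 3$)
$H{\left(b \right)} = - 8 b$ ($H{\left(b \right)} = - 4 \cdot 2 b = - 8 b$)
$\left(G{\left(2,13 \right)} - 33\right) \left(\left(H{\left(-6 \right)} + v{\left(-1 \right)}\right) + B{\left(1,2 \right)}\right) = \left(7 - 33\right) \left(\left(\left(-8\right) \left(-6\right) + 3\right) + 2\right) = - 26 \left(\left(48 + 3\right) + 2\right) = - 26 \left(51 + 2\right) = \left(-26\right) 53 = -1378$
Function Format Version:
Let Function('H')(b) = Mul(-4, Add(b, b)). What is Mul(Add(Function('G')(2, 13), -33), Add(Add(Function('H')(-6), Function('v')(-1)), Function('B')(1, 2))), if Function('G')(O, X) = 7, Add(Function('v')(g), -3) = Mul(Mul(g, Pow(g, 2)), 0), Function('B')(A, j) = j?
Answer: -1378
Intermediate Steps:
Function('v')(g) = 3 (Function('v')(g) = Add(3, Mul(Mul(g, Pow(g, 2)), 0)) = Add(3, Mul(Pow(g, 3), 0)) = Add(3, 0) = 3)
Function('H')(b) = Mul(-8, b) (Function('H')(b) = Mul(-4, Mul(2, b)) = Mul(-8, b))
Mul(Add(Function('G')(2, 13), -33), Add(Add(Function('H')(-6), Function('v')(-1)), Function('B')(1, 2))) = Mul(Add(7, -33), Add(Add(Mul(-8, -6), 3), 2)) = Mul(-26, Add(Add(48, 3), 2)) = Mul(-26, Add(51, 2)) = Mul(-26, 53) = -1378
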